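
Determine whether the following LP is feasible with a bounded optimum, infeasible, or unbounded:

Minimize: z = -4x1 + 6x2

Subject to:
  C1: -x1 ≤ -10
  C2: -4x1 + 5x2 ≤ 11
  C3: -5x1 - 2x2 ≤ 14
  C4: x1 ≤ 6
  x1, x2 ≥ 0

Infeasible (no feasible solution exists)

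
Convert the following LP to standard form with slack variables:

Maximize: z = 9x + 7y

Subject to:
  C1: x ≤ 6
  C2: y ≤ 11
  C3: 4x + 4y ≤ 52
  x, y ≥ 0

max z = 9x + 7y

s.t.
  x + s1 = 6
  y + s2 = 11
  4x + 4y + s3 = 52
  x, y, s1, s2, s3 ≥ 0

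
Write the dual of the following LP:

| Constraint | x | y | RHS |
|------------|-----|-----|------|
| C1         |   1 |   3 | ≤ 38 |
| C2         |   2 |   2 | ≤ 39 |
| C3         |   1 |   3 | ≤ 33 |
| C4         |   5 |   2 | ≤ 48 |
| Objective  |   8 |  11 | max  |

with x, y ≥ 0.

Primal max cᵀx s.t. Ax ≤ b, x ≥ 0  →  Dual min bᵀy s.t. Aᵀy ≥ c, y ≥ 0.

Minimize: z = 38y1 + 39y2 + 33y3 + 48y4

Subject to:
  y1 + 2y2 + y3 + 5y4 ≥ 8
  3y1 + 2y2 + 3y3 + 2y4 ≥ 11
  y1, y2, y3, y4 ≥ 0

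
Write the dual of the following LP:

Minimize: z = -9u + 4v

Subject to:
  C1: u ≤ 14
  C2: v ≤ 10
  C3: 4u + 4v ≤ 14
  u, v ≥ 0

Primal min cᵀx s.t. Ax ≤ b, x ≥ 0  →  Dual max −bᵀy s.t. Aᵀy ≥ −c, y ≥ 0.

Maximize: z = -14y1 - 10y2 - 14y3

Subject to:
  y1 + 4y3 ≥ 9
  y2 + 4y3 ≥ -4
  y1, y2, y3 ≥ 0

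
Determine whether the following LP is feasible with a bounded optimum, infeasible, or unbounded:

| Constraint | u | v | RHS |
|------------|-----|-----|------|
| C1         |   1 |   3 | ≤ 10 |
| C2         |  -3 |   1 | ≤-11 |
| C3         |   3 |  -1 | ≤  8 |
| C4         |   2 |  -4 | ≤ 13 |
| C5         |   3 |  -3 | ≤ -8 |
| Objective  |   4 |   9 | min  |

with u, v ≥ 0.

Infeasible (no feasible solution exists)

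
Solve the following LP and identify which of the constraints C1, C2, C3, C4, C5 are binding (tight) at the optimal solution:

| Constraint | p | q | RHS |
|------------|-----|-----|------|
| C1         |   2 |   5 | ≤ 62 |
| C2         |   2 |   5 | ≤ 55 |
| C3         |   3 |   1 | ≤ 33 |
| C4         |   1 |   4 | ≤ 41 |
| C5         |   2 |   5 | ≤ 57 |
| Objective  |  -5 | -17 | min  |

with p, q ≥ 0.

At p = 5, q = 9, compute slack b - a·x for each constraint:
  C1: 62 − 55 = 7  (slack)
  C2: 55 − 55 = 0  (binding)
  C3: 33 − 24 = 9  (slack)
  C4: 41 − 41 = 0  (binding)
  C5: 57 − 55 = 2  (slack)

Optimal: p = 5, q = 9
Binding: C2, C4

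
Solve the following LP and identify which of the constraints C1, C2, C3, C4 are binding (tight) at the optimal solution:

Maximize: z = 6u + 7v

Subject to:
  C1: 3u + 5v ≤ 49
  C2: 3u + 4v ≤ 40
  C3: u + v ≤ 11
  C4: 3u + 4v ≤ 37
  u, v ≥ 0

At u = 7, v = 4, compute slack b - a·x for each constraint:
  C1: 49 − 41 = 8  (slack)
  C2: 40 − 37 = 3  (slack)
  C3: 11 − 11 = 0  (binding)
  C4: 37 − 37 = 0  (binding)

Optimal: u = 7, v = 4
Binding: C3, C4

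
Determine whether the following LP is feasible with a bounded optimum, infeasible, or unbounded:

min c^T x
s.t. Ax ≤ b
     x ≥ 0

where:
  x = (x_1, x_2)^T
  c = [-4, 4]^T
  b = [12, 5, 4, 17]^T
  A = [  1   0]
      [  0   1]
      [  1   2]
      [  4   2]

Feasible with a bounded optimal solution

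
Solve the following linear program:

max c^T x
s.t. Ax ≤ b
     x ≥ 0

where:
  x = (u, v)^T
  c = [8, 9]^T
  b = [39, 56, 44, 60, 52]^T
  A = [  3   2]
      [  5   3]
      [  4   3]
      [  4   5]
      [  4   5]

Evaluate the objective at each vertex of the feasible region:
  z(0, 0) = 0
  z(11, 0) = 88
  z(8, 4) = 100  ←
  z(0, 10.4) = 93.6
The maximum is at u = 8, v = 4.

u = 8, v = 4, z = 100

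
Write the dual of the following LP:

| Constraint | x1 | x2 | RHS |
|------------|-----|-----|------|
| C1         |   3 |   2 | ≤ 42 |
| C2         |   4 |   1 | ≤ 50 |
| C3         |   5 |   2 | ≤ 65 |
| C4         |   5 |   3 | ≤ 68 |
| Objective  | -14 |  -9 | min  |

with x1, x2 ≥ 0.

Primal min cᵀx s.t. Ax ≤ b, x ≥ 0  →  Dual max −bᵀy s.t. Aᵀy ≥ −c, y ≥ 0.

Maximize: z = -42y1 - 50y2 - 65y3 - 68y4

Subject to:
  3y1 + 4y2 + 5y3 + 5y4 ≥ 14
  2y1 + y2 + 2y3 + 3y4 ≥ 9
  y1, y2, y3, y4 ≥ 0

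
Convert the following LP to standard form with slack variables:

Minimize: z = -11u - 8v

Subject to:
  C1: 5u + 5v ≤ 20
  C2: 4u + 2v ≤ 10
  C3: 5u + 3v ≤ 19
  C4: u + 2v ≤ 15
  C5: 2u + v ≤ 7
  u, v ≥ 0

min z = -11u - 8v

s.t.
  5u + 5v + s1 = 20
  4u + 2v + s2 = 10
  5u + 3v + s3 = 19
  u + 2v + s4 = 15
  2u + v + s5 = 7
  u, v, s1, s2, s3, s4, s5 ≥ 0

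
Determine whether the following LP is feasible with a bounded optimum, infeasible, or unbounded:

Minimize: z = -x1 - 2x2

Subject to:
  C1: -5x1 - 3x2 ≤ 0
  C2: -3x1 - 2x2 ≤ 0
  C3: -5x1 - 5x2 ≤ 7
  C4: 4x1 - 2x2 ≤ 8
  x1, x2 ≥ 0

Unbounded (objective can decrease without bound)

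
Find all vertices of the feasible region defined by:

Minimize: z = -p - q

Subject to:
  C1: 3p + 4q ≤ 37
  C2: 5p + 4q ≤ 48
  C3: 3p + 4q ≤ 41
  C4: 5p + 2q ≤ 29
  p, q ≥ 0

(0, 0), (5.8, 0), (3, 7), (0, 9.25)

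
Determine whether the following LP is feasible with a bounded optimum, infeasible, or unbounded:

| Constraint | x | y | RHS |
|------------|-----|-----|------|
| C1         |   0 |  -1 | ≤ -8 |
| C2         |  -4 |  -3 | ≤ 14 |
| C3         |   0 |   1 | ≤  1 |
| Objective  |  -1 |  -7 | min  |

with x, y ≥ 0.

Infeasible (no feasible solution exists)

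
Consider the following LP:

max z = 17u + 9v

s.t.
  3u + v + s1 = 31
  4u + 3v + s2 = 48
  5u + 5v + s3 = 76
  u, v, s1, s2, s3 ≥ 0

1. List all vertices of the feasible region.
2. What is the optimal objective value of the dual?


1. (0, 0), (10.33, 0), (9, 4), (2.4, 12.8), (0, 15.2)
2. 189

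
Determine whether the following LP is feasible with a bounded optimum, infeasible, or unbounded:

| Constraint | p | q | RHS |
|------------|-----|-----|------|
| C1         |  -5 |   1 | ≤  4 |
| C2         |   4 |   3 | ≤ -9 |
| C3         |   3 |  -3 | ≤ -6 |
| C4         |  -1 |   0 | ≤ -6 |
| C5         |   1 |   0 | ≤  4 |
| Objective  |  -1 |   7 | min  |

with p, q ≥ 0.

Infeasible (no feasible solution exists)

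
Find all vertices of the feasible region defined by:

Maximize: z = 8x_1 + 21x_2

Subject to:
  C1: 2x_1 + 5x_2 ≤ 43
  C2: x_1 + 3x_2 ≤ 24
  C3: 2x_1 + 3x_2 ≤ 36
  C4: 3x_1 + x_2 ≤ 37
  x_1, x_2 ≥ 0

(0, 0), (12.33, 0), (10.92, 4.231), (9, 5), (0, 8)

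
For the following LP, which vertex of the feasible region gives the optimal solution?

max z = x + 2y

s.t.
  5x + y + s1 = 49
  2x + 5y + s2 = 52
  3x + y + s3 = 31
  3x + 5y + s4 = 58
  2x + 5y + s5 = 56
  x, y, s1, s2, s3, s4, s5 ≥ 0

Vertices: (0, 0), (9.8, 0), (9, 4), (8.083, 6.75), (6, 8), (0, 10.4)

Evaluate the objective at each vertex of the feasible region:
  z(0, 0) = 0
  z(9.8, 0) = 9.8
  z(9, 4) = 17
  z(8.083, 6.75) = 21.58
  z(6, 8) = 22  ←
  z(0, 10.4) = 20.8
The maximum is at x = 6, y = 8.

(6, 8)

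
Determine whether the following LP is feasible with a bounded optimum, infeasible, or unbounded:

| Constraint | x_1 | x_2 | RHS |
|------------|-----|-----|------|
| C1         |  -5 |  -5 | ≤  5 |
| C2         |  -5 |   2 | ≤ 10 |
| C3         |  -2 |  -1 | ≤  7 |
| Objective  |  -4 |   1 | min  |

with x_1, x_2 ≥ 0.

Unbounded (objective can decrease without bound)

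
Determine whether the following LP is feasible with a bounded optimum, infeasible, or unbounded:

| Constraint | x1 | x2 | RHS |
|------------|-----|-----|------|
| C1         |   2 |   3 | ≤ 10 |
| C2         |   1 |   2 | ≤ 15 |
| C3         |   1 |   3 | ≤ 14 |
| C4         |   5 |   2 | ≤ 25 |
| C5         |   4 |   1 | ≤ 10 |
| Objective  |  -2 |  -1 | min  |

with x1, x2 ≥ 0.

Feasible with a bounded optimal solution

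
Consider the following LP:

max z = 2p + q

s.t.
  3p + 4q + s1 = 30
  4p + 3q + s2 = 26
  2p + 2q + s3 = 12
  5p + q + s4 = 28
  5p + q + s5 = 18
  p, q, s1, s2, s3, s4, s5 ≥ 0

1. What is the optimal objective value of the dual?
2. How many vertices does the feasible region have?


1. 9
2. 4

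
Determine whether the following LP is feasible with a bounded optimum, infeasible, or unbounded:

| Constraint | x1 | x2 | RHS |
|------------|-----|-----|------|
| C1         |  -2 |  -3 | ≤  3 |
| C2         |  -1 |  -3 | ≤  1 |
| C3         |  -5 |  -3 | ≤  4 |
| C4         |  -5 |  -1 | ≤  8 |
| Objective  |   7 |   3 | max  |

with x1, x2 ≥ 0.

Unbounded (objective can increase without bound)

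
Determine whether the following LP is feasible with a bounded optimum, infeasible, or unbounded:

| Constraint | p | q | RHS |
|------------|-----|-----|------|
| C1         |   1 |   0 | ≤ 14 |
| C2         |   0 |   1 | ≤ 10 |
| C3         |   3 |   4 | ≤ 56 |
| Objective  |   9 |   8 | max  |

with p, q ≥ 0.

Feasible with a bounded optimal solution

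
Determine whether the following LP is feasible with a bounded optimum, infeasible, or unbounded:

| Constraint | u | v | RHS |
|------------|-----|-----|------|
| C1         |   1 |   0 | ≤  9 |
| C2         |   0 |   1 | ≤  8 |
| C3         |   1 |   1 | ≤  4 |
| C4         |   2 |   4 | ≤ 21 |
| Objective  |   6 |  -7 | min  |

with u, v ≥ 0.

Feasible with a bounded optimal solution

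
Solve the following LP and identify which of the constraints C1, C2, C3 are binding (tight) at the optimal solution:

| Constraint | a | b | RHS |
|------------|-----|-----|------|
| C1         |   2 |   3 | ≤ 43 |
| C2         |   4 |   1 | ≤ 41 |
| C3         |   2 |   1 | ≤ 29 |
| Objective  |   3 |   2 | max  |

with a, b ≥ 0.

At a = 8, b = 9, compute slack b - a·x for each constraint:
  C1: 43 − 43 = 0  (binding)
  C2: 41 − 41 = 0  (binding)
  C3: 29 − 25 = 4  (slack)

Optimal: a = 8, b = 9
Binding: C1, C2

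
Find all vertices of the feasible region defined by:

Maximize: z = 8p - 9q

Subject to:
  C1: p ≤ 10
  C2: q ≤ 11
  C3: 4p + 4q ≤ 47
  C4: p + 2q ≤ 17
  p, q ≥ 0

(0, 0), (10, 0), (10, 1.75), (6.5, 5.25), (0, 8.5)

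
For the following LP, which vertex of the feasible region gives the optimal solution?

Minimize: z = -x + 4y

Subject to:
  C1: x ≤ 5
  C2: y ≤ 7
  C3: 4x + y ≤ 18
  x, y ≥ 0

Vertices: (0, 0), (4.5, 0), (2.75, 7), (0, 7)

Evaluate the objective at each vertex of the feasible region:
  z(0, 0) = 0
  z(4.5, 0) = -4.5  ←
  z(2.75, 7) = 25.25
  z(0, 7) = 28
The minimum is at x = 4.5, y = 0.

(4.5, 0)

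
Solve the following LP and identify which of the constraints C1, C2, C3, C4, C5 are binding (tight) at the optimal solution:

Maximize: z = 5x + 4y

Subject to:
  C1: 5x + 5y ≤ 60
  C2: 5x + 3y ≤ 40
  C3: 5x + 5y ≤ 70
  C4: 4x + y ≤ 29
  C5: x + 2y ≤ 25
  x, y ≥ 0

At x = 2, y = 10, compute slack b - a·x for each constraint:
  C1: 60 − 60 = 0  (binding)
  C2: 40 − 40 = 0  (binding)
  C3: 70 − 60 = 10  (slack)
  C4: 29 − 18 = 11  (slack)
  C5: 25 − 22 = 3  (slack)

Optimal: x = 2, y = 10
Binding: C1, C2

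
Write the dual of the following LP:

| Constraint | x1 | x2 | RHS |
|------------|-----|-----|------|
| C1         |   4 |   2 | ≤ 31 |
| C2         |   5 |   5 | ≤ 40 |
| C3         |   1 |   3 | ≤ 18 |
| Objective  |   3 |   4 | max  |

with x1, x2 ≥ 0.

Primal max cᵀx s.t. Ax ≤ b, x ≥ 0  →  Dual min bᵀy s.t. Aᵀy ≥ c, y ≥ 0.

Minimize: z = 31y1 + 40y2 + 18y3

Subject to:
  4y1 + 5y2 + y3 ≥ 3
  2y1 + 5y2 + 3y3 ≥ 4
  y1, y2, y3 ≥ 0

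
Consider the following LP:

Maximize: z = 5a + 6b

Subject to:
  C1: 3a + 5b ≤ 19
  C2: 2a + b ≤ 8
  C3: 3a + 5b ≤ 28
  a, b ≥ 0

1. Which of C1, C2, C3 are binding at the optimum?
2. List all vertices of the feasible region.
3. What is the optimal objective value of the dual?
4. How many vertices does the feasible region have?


1. C1, C2
2. (0, 0), (4, 0), (3, 2), (0, 3.8)
3. 27
4. 4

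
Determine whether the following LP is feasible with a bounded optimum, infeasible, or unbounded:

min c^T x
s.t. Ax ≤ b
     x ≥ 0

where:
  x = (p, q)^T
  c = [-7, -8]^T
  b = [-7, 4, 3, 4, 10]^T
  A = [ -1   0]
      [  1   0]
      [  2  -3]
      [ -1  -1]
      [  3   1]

Infeasible (no feasible solution exists)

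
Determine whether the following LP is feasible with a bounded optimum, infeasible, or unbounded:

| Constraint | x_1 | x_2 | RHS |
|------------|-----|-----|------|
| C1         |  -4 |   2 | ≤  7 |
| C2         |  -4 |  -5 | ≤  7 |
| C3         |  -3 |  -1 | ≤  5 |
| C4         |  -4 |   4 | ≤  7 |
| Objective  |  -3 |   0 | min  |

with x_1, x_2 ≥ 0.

Unbounded (objective can decrease without bound)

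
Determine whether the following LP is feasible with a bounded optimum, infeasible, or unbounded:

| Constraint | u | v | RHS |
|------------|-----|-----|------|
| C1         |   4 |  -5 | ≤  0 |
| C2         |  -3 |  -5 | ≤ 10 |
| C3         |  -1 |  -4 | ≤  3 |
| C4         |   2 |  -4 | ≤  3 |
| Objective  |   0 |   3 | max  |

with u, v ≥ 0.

Unbounded (objective can increase without bound)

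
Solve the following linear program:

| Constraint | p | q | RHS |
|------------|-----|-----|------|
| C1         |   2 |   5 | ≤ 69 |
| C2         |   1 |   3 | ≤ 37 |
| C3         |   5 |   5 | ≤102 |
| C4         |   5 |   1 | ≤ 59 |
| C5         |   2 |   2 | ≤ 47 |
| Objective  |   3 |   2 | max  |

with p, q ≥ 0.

Evaluate the objective at each vertex of the feasible region:
  z(0, 0) = 0
  z(11.8, 0) = 35.4
  z(10, 9) = 48  ←
  z(0, 12.33) = 24.67
The maximum is at p = 10, q = 9.

p = 10, q = 9, z = 48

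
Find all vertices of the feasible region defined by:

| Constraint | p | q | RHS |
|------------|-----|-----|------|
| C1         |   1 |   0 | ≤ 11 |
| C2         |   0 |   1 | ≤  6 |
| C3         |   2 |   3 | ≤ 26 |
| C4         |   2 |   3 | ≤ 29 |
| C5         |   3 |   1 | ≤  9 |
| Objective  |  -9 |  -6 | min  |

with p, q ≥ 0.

(0, 0), (3, 0), (1, 6), (0, 6)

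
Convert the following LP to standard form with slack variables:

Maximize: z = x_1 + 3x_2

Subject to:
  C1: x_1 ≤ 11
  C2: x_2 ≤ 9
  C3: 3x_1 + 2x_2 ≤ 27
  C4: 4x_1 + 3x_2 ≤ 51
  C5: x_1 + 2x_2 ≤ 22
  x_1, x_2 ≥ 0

max z = x_1 + 3x_2

s.t.
  x_1 + s1 = 11
  x_2 + s2 = 9
  3x_1 + 2x_2 + s3 = 27
  4x_1 + 3x_2 + s4 = 51
  x_1 + 2x_2 + s5 = 22
  x_1, x_2, s1, s2, s3, s4, s5 ≥ 0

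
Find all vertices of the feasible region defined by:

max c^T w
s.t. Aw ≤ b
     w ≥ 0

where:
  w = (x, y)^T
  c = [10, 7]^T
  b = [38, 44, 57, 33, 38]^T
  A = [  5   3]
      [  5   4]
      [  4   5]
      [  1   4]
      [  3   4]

(0, 0), (7.6, 0), (4, 6), (3, 7.25), (2.5, 7.625), (0, 8.25)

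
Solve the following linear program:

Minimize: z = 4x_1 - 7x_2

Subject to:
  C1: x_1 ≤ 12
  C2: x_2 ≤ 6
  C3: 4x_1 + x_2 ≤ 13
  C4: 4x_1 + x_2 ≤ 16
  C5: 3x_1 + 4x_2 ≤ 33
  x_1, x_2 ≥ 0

Evaluate the objective at each vertex of the feasible region:
  z(0, 0) = 0
  z(3.25, 0) = 13
  z(1.75, 6) = -35
  z(0, 6) = -42  ←
The minimum is at x_1 = 0, x_2 = 6.

x_1 = 0, x_2 = 6, z = -42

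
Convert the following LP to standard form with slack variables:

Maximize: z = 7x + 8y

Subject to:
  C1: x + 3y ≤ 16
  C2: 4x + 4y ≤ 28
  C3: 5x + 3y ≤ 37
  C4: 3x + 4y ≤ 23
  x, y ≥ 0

max z = 7x + 8y

s.t.
  x + 3y + s1 = 16
  4x + 4y + s2 = 28
  5x + 3y + s3 = 37
  3x + 4y + s4 = 23
  x, y, s1, s2, s3, s4 ≥ 0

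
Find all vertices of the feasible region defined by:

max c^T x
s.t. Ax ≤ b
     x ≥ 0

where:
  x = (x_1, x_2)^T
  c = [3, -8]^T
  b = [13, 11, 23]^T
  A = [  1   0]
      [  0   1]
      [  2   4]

(0, 0), (11.5, 0), (0, 5.75)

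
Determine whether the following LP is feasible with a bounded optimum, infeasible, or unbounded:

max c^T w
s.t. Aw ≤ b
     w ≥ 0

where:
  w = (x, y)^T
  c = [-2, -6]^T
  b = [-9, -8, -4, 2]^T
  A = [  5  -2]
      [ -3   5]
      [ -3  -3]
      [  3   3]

Infeasible (no feasible solution exists)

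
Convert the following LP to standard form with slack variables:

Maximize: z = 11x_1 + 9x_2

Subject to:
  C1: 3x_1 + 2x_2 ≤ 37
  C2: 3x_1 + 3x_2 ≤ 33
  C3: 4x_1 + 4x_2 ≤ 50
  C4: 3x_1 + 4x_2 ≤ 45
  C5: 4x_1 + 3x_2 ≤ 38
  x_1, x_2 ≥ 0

max z = 11x_1 + 9x_2

s.t.
  3x_1 + 2x_2 + s1 = 37
  3x_1 + 3x_2 + s2 = 33
  4x_1 + 4x_2 + s3 = 50
  3x_1 + 4x_2 + s4 = 45
  4x_1 + 3x_2 + s5 = 38
  x_1, x_2, s1, s2, s3, s4, s5 ≥ 0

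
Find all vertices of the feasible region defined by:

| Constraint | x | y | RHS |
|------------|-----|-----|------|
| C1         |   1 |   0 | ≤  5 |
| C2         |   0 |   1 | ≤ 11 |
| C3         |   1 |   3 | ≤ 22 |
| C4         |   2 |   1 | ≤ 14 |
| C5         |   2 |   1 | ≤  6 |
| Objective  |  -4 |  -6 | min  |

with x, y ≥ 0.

(0, 0), (3, 0), (0, 6)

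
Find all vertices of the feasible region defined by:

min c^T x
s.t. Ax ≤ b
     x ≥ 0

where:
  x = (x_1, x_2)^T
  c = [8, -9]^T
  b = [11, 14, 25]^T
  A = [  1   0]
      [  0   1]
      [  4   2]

(0, 0), (6.25, 0), (0, 12.5)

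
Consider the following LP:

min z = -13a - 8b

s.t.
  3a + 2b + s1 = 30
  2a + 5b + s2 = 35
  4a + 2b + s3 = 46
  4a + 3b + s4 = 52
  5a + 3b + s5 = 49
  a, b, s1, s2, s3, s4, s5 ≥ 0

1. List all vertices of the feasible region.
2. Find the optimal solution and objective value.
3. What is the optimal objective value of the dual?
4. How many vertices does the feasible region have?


1. (0, 0), (9.8, 0), (8, 3), (7.273, 4.091), (0, 7)
2. a = 8, b = 3, z = -128
3. -128
4. 5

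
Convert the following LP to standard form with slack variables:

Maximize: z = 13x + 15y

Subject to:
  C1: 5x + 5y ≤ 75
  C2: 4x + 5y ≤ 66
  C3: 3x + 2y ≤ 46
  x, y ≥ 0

max z = 13x + 15y

s.t.
  5x + 5y + s1 = 75
  4x + 5y + s2 = 66
  3x + 2y + s3 = 46
  x, y, s1, s2, s3 ≥ 0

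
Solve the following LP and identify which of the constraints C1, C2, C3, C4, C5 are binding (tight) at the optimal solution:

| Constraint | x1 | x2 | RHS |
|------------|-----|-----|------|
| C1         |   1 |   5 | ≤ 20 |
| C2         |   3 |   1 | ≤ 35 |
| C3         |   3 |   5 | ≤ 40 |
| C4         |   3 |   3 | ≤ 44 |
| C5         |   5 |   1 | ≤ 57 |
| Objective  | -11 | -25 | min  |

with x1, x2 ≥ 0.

At x1 = 10, x2 = 2, compute slack b - a·x for each constraint:
  C1: 20 − 20 = 0  (binding)
  C2: 35 − 32 = 3  (slack)
  C3: 40 − 40 = 0  (binding)
  C4: 44 − 36 = 8  (slack)
  C5: 57 − 52 = 5  (slack)

Optimal: x1 = 10, x2 = 2
Binding: C1, C3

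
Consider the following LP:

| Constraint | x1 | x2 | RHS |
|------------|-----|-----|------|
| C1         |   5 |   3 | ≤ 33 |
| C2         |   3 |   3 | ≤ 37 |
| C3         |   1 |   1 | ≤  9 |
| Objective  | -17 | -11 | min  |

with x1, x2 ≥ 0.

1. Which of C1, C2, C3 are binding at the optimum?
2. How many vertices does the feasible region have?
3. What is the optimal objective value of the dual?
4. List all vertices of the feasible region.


1. C1, C3
2. 4
3. -117
4. (0, 0), (6.6, 0), (3, 6), (0, 9)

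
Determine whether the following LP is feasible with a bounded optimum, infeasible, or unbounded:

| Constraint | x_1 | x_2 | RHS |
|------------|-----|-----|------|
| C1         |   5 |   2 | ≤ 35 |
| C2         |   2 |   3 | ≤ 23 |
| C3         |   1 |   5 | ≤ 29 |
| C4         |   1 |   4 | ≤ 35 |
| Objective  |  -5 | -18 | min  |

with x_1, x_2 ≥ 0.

Feasible with a bounded optimal solution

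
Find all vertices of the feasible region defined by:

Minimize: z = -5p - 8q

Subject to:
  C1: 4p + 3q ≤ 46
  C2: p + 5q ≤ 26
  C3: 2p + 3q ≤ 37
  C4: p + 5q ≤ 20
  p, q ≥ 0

(0, 0), (11.5, 0), (10, 2), (0, 4)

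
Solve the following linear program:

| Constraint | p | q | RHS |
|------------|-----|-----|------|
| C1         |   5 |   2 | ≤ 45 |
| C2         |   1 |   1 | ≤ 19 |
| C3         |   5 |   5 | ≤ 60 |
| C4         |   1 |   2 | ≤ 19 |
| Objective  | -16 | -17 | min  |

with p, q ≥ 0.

Evaluate the objective at each vertex of the feasible region:
  z(0, 0) = 0
  z(9, 0) = -144
  z(7, 5) = -197
  z(5, 7) = -199  ←
  z(0, 9.5) = -161.5
The minimum is at p = 5, q = 7.

p = 5, q = 7, z = -199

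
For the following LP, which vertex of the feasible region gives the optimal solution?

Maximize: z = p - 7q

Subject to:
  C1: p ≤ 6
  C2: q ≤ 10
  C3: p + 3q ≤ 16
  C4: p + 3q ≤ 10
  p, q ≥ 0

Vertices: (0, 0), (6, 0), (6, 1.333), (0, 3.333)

Evaluate the objective at each vertex of the feasible region:
  z(0, 0) = 0
  z(6, 0) = 6  ←
  z(6, 1.333) = -3.333
  z(0, 3.333) = -23.33
The maximum is at p = 6, q = 0.

(6, 0)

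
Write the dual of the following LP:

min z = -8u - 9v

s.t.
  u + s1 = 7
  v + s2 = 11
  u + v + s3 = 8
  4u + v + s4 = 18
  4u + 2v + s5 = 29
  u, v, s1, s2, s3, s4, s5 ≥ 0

Primal min cᵀx s.t. Ax ≤ b, x ≥ 0  →  Dual max −bᵀy s.t. Aᵀy ≥ −c, y ≥ 0.

Maximize: z = -7y1 - 11y2 - 8y3 - 18y4 - 29y5

Subject to:
  y1 + y3 + 4y4 + 4y5 ≥ 8
  y2 + y3 + y4 + 2y5 ≥ 9
  y1, y2, y3, y4, y5 ≥ 0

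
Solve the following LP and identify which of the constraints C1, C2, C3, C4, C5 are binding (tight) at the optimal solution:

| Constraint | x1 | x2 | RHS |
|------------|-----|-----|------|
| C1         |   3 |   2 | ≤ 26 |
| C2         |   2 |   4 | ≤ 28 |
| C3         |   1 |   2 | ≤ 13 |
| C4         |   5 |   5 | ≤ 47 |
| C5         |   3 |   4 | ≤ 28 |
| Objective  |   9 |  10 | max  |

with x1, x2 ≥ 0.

At x1 = 8, x2 = 1, compute slack b - a·x for each constraint:
  C1: 26 − 26 = 0  (binding)
  C2: 28 − 20 = 8  (slack)
  C3: 13 − 10 = 3  (slack)
  C4: 47 − 45 = 2  (slack)
  C5: 28 − 28 = 0  (binding)

Optimal: x1 = 8, x2 = 1
Binding: C1, C5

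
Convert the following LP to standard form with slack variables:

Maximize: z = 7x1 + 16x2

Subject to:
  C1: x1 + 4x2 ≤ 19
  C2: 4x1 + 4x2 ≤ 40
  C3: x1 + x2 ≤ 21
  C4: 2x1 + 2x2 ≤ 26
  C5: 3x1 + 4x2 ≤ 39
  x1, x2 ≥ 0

max z = 7x1 + 16x2

s.t.
  x1 + 4x2 + s1 = 19
  4x1 + 4x2 + s2 = 40
  x1 + x2 + s3 = 21
  2x1 + 2x2 + s4 = 26
  3x1 + 4x2 + s5 = 39
  x1, x2, s1, s2, s3, s4, s5 ≥ 0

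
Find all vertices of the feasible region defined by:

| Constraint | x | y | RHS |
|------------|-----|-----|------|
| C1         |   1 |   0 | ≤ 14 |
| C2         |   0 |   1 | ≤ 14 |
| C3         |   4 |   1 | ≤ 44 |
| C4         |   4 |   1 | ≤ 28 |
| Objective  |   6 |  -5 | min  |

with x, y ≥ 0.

(0, 0), (7, 0), (3.5, 14), (0, 14)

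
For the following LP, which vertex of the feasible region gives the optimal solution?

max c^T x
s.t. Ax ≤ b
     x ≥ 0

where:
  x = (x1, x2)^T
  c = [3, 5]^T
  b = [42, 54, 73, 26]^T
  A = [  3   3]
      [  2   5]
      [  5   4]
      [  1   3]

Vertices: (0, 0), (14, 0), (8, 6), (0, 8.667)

Evaluate the objective at each vertex of the feasible region:
  z(0, 0) = 0
  z(14, 0) = 42
  z(8, 6) = 54  ←
  z(0, 8.667) = 43.33
The maximum is at x1 = 8, x2 = 6.

(8, 6)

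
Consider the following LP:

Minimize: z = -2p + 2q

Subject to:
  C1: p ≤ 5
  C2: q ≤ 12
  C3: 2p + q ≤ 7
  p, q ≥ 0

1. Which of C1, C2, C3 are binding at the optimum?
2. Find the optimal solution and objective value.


1. C3
2. p = 3.5, q = 0, z = -7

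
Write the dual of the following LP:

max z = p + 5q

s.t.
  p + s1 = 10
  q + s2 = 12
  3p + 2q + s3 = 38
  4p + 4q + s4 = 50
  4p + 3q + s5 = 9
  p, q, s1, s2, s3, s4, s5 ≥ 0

Primal max cᵀx s.t. Ax ≤ b, x ≥ 0  →  Dual min bᵀy s.t. Aᵀy ≥ c, y ≥ 0.

Minimize: z = 10y1 + 12y2 + 38y3 + 50y4 + 9y5

Subject to:
  y1 + 3y3 + 4y4 + 4y5 ≥ 1
  y2 + 2y3 + 4y4 + 3y5 ≥ 5
  y1, y2, y3, y4, y5 ≥ 0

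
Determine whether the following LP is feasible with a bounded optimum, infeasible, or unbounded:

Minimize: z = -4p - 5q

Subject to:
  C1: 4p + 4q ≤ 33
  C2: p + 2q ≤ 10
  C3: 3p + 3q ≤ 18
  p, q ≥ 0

Feasible with a bounded optimal solution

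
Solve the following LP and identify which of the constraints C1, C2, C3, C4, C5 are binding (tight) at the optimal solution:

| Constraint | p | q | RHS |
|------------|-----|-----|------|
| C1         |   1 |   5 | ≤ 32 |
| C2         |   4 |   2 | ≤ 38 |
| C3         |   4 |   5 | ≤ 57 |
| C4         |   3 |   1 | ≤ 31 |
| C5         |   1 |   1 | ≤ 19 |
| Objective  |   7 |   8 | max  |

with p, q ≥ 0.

At p = 7, q = 5, compute slack b - a·x for each constraint:
  C1: 32 − 32 = 0  (binding)
  C2: 38 − 38 = 0  (binding)
  C3: 57 − 53 = 4  (slack)
  C4: 31 − 26 = 5  (slack)
  C5: 19 − 12 = 7  (slack)

Optimal: p = 7, q = 5
Binding: C1, C2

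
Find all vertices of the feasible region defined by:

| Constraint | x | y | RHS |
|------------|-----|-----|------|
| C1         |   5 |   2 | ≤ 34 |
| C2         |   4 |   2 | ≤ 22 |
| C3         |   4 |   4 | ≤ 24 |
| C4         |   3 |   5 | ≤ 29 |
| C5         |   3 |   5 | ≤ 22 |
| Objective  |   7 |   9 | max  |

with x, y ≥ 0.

(0, 0), (5.5, 0), (5, 1), (4, 2), (0, 4.4)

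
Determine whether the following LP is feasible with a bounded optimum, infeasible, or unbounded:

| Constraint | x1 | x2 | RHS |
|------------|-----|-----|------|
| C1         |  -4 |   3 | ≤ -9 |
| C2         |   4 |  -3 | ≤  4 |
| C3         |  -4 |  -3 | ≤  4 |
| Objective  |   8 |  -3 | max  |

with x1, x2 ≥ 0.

Infeasible (no feasible solution exists)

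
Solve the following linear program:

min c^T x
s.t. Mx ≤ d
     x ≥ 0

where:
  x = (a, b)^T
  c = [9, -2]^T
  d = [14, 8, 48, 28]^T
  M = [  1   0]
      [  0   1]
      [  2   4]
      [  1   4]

Evaluate the objective at each vertex of the feasible region:
  z(0, 0) = 0
  z(14, 0) = 126
  z(14, 3.5) = 119
  z(0, 7) = -14  ←
The minimum is at a = 0, b = 7.

a = 0, b = 7, z = -14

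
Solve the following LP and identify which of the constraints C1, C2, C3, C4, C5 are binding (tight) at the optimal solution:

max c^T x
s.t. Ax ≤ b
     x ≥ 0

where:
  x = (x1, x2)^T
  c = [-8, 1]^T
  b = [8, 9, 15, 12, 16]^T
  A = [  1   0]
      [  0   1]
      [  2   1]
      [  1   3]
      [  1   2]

At x1 = 0, x2 = 4, compute slack b - a·x for each constraint:
  C1: 8 − 0 = 8  (slack)
  C2: 9 − 4 = 5  (slack)
  C3: 15 − 4 = 11  (slack)
  C4: 12 − 12 = 0  (binding)
  C5: 16 − 8 = 8  (slack)

Optimal: x1 = 0, x2 = 4
Binding: C4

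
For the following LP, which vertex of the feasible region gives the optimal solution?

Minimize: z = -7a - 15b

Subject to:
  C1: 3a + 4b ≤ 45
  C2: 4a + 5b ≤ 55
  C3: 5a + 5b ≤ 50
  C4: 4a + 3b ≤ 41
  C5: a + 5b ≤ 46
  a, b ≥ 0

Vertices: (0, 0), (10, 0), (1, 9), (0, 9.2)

Evaluate the objective at each vertex of the feasible region:
  z(0, 0) = 0
  z(10, 0) = -70
  z(1, 9) = -142  ←
  z(0, 9.2) = -138
The minimum is at a = 1, b = 9.

(1, 9)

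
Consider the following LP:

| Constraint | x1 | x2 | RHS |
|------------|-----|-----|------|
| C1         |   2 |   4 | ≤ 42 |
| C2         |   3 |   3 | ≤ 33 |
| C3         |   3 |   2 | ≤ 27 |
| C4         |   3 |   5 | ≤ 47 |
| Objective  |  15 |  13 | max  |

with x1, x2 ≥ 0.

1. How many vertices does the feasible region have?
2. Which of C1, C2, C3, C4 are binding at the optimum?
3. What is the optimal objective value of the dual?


1. 5
2. C2, C3
3. 153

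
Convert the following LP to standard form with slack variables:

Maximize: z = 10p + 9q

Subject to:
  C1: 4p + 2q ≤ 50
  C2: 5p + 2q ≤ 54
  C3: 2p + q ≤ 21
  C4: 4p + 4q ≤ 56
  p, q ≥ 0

max z = 10p + 9q

s.t.
  4p + 2q + s1 = 50
  5p + 2q + s2 = 54
  2p + q + s3 = 21
  4p + 4q + s4 = 56
  p, q, s1, s2, s3, s4 ≥ 0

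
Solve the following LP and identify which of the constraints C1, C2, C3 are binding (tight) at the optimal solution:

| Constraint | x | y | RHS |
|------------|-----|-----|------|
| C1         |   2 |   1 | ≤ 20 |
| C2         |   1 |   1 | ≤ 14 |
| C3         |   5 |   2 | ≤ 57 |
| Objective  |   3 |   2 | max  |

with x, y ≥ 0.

At x = 6, y = 8, compute slack b - a·x for each constraint:
  C1: 20 − 20 = 0  (binding)
  C2: 14 − 14 = 0  (binding)
  C3: 57 − 46 = 11  (slack)

Optimal: x = 6, y = 8
Binding: C1, C2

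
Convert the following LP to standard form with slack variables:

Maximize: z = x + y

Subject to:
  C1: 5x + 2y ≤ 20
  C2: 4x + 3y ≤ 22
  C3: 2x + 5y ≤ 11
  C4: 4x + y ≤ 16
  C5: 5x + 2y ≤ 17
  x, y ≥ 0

max z = x + y

s.t.
  5x + 2y + s1 = 20
  4x + 3y + s2 = 22
  2x + 5y + s3 = 11
  4x + y + s4 = 16
  5x + 2y + s5 = 17
  x, y, s1, s2, s3, s4, s5 ≥ 0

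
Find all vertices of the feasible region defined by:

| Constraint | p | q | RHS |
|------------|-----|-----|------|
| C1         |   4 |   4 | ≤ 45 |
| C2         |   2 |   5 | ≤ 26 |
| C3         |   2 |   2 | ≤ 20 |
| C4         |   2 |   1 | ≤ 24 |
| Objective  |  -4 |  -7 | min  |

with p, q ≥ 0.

(0, 0), (10, 0), (8, 2), (0, 5.2)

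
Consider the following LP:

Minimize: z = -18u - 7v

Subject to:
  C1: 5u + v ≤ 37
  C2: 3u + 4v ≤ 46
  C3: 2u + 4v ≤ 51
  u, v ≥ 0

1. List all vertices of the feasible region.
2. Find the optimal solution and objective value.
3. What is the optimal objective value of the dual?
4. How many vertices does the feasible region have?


1. (0, 0), (7.4, 0), (6, 7), (0, 11.5)
2. u = 6, v = 7, z = -157
3. -157
4. 4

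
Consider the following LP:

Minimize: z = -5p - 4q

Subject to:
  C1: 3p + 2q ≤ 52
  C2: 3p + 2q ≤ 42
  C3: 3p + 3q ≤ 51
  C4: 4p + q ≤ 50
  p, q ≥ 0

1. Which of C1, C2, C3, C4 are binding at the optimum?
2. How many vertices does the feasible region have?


1. C2, C3
2. 5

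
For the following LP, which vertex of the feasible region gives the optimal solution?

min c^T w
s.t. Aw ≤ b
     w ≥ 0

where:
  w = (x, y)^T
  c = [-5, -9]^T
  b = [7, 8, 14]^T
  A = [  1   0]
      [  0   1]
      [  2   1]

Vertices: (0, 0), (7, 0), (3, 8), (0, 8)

Evaluate the objective at each vertex of the feasible region:
  z(0, 0) = 0
  z(7, 0) = -35
  z(3, 8) = -87  ←
  z(0, 8) = -72
The minimum is at x = 3, y = 8.

(3, 8)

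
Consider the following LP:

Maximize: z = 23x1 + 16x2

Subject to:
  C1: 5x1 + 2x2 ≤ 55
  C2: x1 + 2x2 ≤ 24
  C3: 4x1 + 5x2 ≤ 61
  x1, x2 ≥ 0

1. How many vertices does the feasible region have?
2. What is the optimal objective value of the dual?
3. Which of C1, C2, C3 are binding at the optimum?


1. 5
2. 287
3. C1, C3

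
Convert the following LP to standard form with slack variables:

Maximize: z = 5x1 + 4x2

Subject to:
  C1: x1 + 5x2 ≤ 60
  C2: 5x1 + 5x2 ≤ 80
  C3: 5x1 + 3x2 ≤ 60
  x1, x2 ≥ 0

max z = 5x1 + 4x2

s.t.
  x1 + 5x2 + s1 = 60
  5x1 + 5x2 + s2 = 80
  5x1 + 3x2 + s3 = 60
  x1, x2, s1, s2, s3 ≥ 0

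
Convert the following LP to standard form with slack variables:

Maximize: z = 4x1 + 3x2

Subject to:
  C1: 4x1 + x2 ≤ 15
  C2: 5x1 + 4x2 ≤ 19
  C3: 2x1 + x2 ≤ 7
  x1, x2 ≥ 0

max z = 4x1 + 3x2

s.t.
  4x1 + x2 + s1 = 15
  5x1 + 4x2 + s2 = 19
  2x1 + x2 + s3 = 7
  x1, x2, s1, s2, s3 ≥ 0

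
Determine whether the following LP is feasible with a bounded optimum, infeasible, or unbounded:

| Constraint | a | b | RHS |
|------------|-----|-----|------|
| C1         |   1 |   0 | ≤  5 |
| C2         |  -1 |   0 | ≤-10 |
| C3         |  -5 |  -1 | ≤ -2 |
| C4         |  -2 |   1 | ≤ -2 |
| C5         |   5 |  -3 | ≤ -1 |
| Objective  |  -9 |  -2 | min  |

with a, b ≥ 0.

Infeasible (no feasible solution exists)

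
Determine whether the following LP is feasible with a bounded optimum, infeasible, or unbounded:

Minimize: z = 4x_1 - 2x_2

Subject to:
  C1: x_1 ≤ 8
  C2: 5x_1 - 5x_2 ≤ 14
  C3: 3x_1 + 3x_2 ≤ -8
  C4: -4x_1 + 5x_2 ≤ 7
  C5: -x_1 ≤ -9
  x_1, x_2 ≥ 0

Infeasible (no feasible solution exists)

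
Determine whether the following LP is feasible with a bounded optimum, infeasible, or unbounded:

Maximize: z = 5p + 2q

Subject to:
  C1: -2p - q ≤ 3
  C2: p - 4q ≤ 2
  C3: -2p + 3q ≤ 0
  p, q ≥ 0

Unbounded (objective can increase without bound)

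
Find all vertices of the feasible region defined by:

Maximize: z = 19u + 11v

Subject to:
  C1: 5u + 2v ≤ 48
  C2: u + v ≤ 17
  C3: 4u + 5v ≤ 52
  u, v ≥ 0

(0, 0), (9.6, 0), (8, 4), (0, 10.4)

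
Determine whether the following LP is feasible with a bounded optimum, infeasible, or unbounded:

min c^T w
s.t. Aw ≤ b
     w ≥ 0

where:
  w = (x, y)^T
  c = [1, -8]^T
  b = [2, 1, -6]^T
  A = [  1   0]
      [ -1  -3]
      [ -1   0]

Infeasible (no feasible solution exists)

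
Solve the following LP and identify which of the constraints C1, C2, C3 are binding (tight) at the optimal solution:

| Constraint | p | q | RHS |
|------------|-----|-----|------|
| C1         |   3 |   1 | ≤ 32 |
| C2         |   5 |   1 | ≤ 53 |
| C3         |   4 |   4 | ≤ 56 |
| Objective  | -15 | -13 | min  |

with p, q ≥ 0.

At p = 9, q = 5, compute slack b - a·x for each constraint:
  C1: 32 − 32 = 0  (binding)
  C2: 53 − 50 = 3  (slack)
  C3: 56 − 56 = 0  (binding)

Optimal: p = 9, q = 5
Binding: C1, C3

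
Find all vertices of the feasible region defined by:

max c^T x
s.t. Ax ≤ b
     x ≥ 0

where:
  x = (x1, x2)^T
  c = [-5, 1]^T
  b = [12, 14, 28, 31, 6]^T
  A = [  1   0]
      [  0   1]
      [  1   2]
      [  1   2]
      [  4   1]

(0, 0), (1.5, 0), (0, 6)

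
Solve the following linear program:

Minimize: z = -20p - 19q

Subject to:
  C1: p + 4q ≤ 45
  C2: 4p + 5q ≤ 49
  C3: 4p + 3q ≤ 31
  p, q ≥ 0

Evaluate the objective at each vertex of the feasible region:
  z(0, 0) = 0
  z(7.75, 0) = -155
  z(1, 9) = -191  ←
  z(0, 9.8) = -186.2
The minimum is at p = 1, q = 9.

p = 1, q = 9, z = -191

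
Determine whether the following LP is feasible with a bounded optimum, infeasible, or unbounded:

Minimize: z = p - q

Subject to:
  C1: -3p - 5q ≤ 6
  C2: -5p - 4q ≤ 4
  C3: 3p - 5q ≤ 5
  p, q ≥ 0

Unbounded (objective can decrease without bound)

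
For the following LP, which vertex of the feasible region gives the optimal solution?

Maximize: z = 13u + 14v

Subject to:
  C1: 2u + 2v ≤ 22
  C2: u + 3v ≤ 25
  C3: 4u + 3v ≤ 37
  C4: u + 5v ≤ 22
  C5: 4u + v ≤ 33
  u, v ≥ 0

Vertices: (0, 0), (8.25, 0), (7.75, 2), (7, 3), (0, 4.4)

Evaluate the objective at each vertex of the feasible region:
  z(0, 0) = 0
  z(8.25, 0) = 107.2
  z(7.75, 2) = 128.8
  z(7, 3) = 133  ←
  z(0, 4.4) = 61.6
The maximum is at u = 7, v = 3.

(7, 3)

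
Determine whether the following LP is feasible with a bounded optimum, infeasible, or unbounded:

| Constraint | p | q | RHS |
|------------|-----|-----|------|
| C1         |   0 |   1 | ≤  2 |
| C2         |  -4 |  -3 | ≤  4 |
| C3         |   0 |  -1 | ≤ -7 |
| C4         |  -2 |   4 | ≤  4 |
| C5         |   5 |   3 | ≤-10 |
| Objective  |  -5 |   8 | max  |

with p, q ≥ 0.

Infeasible (no feasible solution exists)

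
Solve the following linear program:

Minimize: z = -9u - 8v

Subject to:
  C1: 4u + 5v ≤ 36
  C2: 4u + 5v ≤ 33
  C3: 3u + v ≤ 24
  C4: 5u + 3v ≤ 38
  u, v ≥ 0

Evaluate the objective at each vertex of the feasible region:
  z(0, 0) = 0
  z(7.6, 0) = -68.4
  z(7, 1) = -71  ←
  z(0, 6.6) = -52.8
The minimum is at u = 7, v = 1.

u = 7, v = 1, z = -71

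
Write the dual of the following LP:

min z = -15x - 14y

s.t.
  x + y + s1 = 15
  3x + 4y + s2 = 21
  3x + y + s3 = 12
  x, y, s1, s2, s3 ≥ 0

Primal min cᵀx s.t. Ax ≤ b, x ≥ 0  →  Dual max −bᵀy s.t. Aᵀy ≥ −c, y ≥ 0.

Maximize: z = -15y1 - 21y2 - 12y3

Subject to:
  y1 + 3y2 + 3y3 ≥ 15
  y1 + 4y2 + y3 ≥ 14
  y1, y2, y3 ≥ 0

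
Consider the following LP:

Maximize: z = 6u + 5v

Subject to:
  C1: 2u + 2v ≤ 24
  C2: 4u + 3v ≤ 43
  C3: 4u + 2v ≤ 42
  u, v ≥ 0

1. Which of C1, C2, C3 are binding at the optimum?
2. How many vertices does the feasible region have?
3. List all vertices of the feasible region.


1. C1, C2
2. 5
3. (0, 0), (10.5, 0), (10, 1), (7, 5), (0, 12)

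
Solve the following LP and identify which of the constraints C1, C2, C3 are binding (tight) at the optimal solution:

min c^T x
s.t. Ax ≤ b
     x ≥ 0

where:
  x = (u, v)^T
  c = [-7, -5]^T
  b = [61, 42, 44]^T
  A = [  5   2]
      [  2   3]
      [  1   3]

At u = 9, v = 8, compute slack b - a·x for each constraint:
  C1: 61 − 61 = 0  (binding)
  C2: 42 − 42 = 0  (binding)
  C3: 44 − 33 = 11  (slack)

Optimal: u = 9, v = 8
Binding: C1, C2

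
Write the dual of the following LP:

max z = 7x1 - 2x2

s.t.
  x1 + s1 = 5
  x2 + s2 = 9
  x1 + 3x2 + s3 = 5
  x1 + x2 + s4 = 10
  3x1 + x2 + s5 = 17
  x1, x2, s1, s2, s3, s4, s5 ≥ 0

Primal max cᵀx s.t. Ax ≤ b, x ≥ 0  →  Dual min bᵀy s.t. Aᵀy ≥ c, y ≥ 0.

Minimize: z = 5y1 + 9y2 + 5y3 + 10y4 + 17y5

Subject to:
  y1 + y3 + y4 + 3y5 ≥ 7
  y2 + 3y3 + y4 + y5 ≥ -2
  y1, y2, y3, y4, y5 ≥ 0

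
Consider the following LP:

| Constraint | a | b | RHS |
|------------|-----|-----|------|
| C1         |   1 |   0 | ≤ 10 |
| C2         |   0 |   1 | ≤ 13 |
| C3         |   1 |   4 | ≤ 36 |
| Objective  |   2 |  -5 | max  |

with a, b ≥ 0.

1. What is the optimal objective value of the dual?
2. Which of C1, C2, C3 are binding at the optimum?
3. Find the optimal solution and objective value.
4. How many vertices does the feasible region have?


1. 20
2. C1
3. a = 10, b = 0, z = 20
4. 4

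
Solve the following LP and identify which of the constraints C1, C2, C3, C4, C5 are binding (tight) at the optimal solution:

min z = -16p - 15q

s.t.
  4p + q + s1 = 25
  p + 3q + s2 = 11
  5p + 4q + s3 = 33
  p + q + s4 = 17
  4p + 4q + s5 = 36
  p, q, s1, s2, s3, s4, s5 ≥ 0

At p = 5, q = 2, compute slack b - a·x for each constraint:
  C1: 25 − 22 = 3  (slack)
  C2: 11 − 11 = 0  (binding)
  C3: 33 − 33 = 0  (binding)
  C4: 17 − 7 = 10  (slack)
  C5: 36 − 28 = 8  (slack)

Optimal: p = 5, q = 2
Binding: C2, C3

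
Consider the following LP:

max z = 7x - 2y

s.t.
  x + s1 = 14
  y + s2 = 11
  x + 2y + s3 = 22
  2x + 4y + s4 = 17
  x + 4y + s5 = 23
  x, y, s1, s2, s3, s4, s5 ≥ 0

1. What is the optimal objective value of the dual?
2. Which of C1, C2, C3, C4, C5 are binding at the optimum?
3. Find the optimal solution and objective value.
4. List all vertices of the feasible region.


1. 59.5
2. C4
3. x = 8.5, y = 0, z = 59.5
4. (0, 0), (8.5, 0), (0, 4.25)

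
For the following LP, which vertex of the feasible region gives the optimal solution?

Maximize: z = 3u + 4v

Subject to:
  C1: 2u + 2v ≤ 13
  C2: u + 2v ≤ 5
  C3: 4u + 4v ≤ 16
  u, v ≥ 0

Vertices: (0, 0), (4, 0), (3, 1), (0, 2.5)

Evaluate the objective at each vertex of the feasible region:
  z(0, 0) = 0
  z(4, 0) = 12
  z(3, 1) = 13  ←
  z(0, 2.5) = 10
The maximum is at u = 3, v = 1.

(3, 1)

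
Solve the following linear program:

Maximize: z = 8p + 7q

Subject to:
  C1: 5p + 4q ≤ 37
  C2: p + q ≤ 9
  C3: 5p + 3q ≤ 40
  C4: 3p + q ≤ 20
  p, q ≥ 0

Evaluate the objective at each vertex of the feasible region:
  z(0, 0) = 0
  z(6.667, 0) = 53.33
  z(6.143, 1.571) = 60.14
  z(1, 8) = 64  ←
  z(0, 9) = 63
The maximum is at p = 1, q = 8.

p = 1, q = 8, z = 64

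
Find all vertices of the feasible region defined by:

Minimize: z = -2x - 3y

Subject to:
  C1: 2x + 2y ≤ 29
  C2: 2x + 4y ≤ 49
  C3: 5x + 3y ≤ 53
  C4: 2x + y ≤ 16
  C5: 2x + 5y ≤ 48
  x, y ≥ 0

(0, 0), (8, 0), (4, 8), (0, 9.6)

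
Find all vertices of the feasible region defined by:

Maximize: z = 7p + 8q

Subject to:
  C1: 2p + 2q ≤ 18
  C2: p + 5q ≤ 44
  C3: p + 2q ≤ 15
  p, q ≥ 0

(0, 0), (9, 0), (3, 6), (0, 7.5)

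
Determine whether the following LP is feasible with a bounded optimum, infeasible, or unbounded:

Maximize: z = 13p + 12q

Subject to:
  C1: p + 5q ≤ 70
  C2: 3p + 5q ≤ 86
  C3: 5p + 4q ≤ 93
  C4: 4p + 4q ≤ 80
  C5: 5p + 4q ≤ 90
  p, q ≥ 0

Feasible with a bounded optimal solution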